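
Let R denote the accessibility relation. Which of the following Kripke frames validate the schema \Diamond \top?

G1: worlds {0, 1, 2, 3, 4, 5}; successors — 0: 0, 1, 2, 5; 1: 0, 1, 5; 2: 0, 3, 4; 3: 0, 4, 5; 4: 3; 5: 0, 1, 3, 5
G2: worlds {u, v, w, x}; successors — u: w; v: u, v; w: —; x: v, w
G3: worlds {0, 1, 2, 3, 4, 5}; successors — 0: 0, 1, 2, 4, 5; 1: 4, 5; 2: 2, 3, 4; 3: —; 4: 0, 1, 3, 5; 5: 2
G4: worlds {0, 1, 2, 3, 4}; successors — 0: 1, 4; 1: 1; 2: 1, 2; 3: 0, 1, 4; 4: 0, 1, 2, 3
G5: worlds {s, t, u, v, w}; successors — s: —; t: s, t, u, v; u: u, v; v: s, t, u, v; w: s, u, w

G1, G4

The schema corresponds to seriality: \forall x \exists y Rxy.
G1: condition met.
G2: fails — world w has no successor.
G3: fails — world 3 has no successor.
G4: condition met.
G5: fails — world s has no successor.
Valid on: G1, G4.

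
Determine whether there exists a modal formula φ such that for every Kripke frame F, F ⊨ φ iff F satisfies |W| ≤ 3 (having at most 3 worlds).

Any modally definable frame class is closed under disjoint unions.
Any modal formula valid on each of 4 disjoint one-world frames is valid on their disjoint union (validity is preserved under disjoint unions). Each one-world frame has |W|=1≤3, but the union has |W|=4.
So no modal formula (or set of formulas) defines exactly the |W|≤3 frames.

No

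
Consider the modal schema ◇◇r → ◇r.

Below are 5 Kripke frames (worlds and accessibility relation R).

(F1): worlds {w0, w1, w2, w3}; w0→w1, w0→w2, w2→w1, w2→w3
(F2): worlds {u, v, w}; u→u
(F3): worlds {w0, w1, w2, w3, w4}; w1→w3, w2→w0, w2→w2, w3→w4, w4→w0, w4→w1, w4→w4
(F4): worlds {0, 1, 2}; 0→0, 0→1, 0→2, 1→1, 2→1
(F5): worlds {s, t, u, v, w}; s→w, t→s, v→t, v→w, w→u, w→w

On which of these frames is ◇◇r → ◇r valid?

This is the axiom for a generalized confluence (Geach) condition; its first-order frame correspondent is ∀x ∀y (xR²y → ∃w (y = w ∧ xRw)).
(F1): fails — w0R²w3 but no w with w3=w and w0Rw.
(F2): holds.
(F3): fails — w1R²w4 but no w with w4=w and w1Rw.
(F4): holds.
(F5): fails — sR²u but no w* with u=w* and sRw*.
Valid on: (F2), (F4).

(F2), (F4)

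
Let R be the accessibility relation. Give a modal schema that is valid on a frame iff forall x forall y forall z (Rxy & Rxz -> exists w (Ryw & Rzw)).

◇□s → □◇s

A defining formula is ◇□s → □◇s (the .2 axiom).
Suppose ◇□s→□◇s is valid. Take Rxy, Rxz and set V(s)={w : Ryw}. Then □s at y so ◇□s at x, so □◇s at x, so ◇s at z, giving w with Rzw and Ryw.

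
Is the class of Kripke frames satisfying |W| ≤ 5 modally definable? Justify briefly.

Any modally definable frame class is closed under disjoint unions.
Any modal formula valid on each of 6 disjoint one-world frames is valid on their disjoint union (validity is preserved under disjoint unions). Each one-world frame has |W|=1≤5, but the union has |W|=6.
Hence having at most 5 worlds is not modally definable.

No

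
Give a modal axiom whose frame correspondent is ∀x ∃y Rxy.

□s → ◇s

The condition is seriality. The D schema □s → ◇s defines it.
Suppose □s→◇s is valid. At any x set V(s)=W. Then □s at x, so ◇s at x, so x has a successor.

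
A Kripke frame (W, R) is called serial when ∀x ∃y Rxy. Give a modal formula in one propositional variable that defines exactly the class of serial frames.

This is seriality; the standard corresponding axiom is D: □p → ◇p.

□p → ◇p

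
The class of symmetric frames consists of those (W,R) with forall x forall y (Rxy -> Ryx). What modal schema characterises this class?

ψ → □◇ψ

This is symmetry; the standard corresponding axiom is B: ψ → □◇ψ.
Suppose ψ→□◇ψ is valid. Take Rxy and set V(ψ)={x}. Then ψ at x, so □◇ψ at x, so ◇ψ at y, so some z with Ryz has ψ; z=x, i.e. Ryx.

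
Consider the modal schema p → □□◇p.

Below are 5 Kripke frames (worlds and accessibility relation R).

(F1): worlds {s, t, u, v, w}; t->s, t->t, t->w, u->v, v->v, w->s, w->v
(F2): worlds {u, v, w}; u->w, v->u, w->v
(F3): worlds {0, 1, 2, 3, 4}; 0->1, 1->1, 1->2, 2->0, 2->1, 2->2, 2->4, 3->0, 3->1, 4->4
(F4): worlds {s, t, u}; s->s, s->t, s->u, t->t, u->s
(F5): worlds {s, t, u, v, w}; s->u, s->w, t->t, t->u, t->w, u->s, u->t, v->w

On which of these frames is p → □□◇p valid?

(F2)

The schema corresponds to a generalized confluence (Geach) condition: ∀x ∀z (xR²z → ∃w (x = w ∧ zRw)).
(F1): fails — tR²s but no w* with t=w* and sRw*.
(F2): ✓.
(F3): fails — 0R²1 but no w with 0=w and 1Rw.
(F4): fails — sR²t but no w with s=w and tRw.
(F5): fails — sR²s but no w* with s=w* and sRw*.
Valid on: (F2).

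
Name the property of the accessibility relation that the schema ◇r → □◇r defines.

Suppose ◇r→□◇r is valid. Take Rxy, Rxz and set V(r)={y}. Then ◇r at x, so □◇r at x, so ◇r at z, so some w with Rzw has r; w=y, i.e. Rzy. By symmetry of the argument, Ryz.
Conversely, on a frame with the Euclidean property the schema holds at every world under every valuation.
So the correspondent is the Euclidean property.

The Euclidean property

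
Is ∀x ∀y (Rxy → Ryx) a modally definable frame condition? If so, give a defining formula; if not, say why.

Yes: it is symmetry, defined by the B schema q → □◇q.
Suppose q→□◇q is valid. Take Rxy and set V(q)={x}. Then q at x, so □◇q at x, so ◇q at y, so some z with Ryz has q; z=x, i.e. Ryx.

Yes — defined by q → □◇q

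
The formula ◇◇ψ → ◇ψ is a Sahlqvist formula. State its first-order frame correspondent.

Equivalently (dual form): □ψ → □□ψ.
Suppose □ψ→□□ψ is valid. Take Rxy, Ryz and set V(ψ)={w : Rxw}. Then □ψ at x, so □□ψ at x, so □ψ at y, so ψ at z, i.e. Rxz.

Transitivity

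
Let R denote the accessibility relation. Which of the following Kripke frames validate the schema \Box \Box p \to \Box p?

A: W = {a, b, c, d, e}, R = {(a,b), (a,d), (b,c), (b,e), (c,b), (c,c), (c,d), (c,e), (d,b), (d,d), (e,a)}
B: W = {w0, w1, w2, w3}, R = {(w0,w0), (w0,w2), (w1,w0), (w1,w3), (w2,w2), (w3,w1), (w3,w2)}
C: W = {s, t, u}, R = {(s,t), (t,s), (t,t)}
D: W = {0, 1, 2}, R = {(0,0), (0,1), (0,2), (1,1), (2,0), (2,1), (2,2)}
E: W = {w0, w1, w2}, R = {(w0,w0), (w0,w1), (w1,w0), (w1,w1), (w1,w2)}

C, D, E

This is the axiom for density; its first-order frame correspondent is \forall x \forall y (Rxy \to \exists z (Rxz \wedge Rzy)).
A: fails — Rea but no z with Rez and Rza.
B: fails — Rw3w1 but no z with Rw3z and Rzw1.
C: holds.
D: holds.
E: holds.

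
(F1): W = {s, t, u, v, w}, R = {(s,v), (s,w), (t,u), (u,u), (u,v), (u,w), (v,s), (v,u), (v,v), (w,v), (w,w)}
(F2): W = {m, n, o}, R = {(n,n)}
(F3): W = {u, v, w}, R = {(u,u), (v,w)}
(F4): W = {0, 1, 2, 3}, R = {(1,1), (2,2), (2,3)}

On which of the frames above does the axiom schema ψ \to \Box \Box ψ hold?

(F2), (F3)

Frame correspondent (Sahlqvist): \forall x \forall z (x R^2 z \to \exists w (x = w \wedge z = w)) — i.e. a generalized confluence (Geach) condition.
(F1): fails — sR²u but s ≠ u.
(F2): holds.
(F3): holds.
(F4): fails — 2R²3 but 2 ≠ 3.
Valid on: (F2), (F3).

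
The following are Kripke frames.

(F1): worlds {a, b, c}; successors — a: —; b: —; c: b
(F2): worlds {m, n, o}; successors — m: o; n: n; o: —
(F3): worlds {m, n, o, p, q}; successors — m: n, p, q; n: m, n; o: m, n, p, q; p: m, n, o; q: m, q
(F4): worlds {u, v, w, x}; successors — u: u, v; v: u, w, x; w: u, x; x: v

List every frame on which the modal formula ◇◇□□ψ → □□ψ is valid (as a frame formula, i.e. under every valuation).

(F1), (F2)

Frame correspondent (Sahlqvist): ∀x ∀y ∀z ((xR²y ∧ xR²z) → ∃w (yR²w ∧ z = w)) — i.e. a generalized confluence (Geach) condition.
(F1): satisfies the condition.
(F2): satisfies the condition.
(F3): fails — mR²n, mR²o but no w with nR²w and o=w.
(F4): fails — uR²v, uR²w but no t with vR²t and w=t.
Valid on: (F1), (F2).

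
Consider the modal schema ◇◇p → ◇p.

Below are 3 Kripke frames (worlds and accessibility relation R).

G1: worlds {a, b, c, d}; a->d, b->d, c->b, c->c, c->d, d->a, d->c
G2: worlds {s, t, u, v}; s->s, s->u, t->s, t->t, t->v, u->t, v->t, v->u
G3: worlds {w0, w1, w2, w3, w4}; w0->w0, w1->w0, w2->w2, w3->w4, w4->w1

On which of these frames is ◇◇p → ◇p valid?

none

The schema corresponds to transitivity: ∀x ∀y ∀z (Rxy ∧ Ryz → Rxz).
G1: fails — Rcd and Rda but not Rca.
G2: fails — Rtv and Rvu but not Rtu.
G3: fails — Rw4w1 and Rw1w0 but not Rw4w0.
Valid on no frame.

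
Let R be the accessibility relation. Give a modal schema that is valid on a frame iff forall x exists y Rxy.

A defining formula is □ψ → ◇ψ (the D axiom).

□ψ → ◇ψ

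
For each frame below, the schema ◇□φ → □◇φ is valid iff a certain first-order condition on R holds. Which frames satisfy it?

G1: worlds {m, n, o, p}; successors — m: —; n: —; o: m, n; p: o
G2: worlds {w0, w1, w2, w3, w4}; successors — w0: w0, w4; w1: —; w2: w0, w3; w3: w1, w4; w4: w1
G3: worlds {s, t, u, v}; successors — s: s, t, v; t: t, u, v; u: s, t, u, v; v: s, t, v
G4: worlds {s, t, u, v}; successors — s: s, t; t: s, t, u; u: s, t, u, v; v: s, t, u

The schema corresponds to convergence: ∀x ∀y ∀z (Rxy ∧ Rxz → ∃w (Ryw ∧ Rzw)).
G1: fails — Rom and Rom but m and m have no common successor.
G2: fails — Rw0w4 and Rw0w0 but w4 and w0 have no common successor.
G3: ✓.
G4: ✓.
Valid on: G3, G4.

G3, G4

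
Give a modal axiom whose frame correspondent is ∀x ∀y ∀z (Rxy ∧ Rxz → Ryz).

The condition is the Euclidean property. The 5 schema ◇p → □◇p defines it.
Suppose ◇p→□◇p is valid. Take Rxy, Rxz and set V(p)={y}. Then ◇p at x, so □◇p at x, so ◇p at z, so some w with Rzw has p; w=y, i.e. Rzy. By symmetry of the argument, Ryz.

◇p → □◇p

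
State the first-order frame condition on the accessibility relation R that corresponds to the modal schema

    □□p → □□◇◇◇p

This is a Sahlqvist (Geach-type) schema ◇^0□^2p → □^2◇^3p.
First-order correspondent: ∀x ∀z (xR²z → ∃w (xR²w ∧ zR³w)).

∀x ∀z (xR²z → ∃w (xR²w ∧ zR³w))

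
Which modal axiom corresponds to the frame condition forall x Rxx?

□ψ → ψ

This is reflexivity; the standard corresponding axiom is T: □ψ → ψ.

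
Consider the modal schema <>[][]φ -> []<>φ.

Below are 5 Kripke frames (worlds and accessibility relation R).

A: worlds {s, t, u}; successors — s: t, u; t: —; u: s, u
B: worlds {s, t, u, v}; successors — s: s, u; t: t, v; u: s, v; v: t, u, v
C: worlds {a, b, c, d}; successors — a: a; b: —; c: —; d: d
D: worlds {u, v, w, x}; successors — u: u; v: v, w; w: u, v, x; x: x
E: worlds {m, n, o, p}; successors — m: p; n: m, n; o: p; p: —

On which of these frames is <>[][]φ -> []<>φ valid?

Frame correspondent (Sahlqvist): forall x forall y forall z ((xRy & xRz) -> exists w (y R^2 w & zRw)) — i.e. a generalized confluence (Geach) condition.
A: fails — sRt, sRt but no w with tR²w and tRw.
B: ✓.
C: ✓.
D: fails — wRu, wRv but no t with uR²t and vRt.
E: fails — mRp, mRp but no w with pR²w and pRw.

B, C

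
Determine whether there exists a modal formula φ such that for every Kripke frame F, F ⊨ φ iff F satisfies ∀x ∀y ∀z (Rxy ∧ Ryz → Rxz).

This is a Sahlqvist condition; the 4 axiom □q → □□q defines it.
Suppose □q→□□q is valid. Take Rxy, Ryz and set V(q)={w : Rxw}. Then □q at x, so □□q at x, so □q at y, so q at z, i.e. Rxz.

Yes, by □q → □□q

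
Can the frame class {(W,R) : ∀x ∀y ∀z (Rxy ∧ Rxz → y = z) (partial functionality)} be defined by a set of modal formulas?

Yes: it is partial functionality, defined by the CD schema ◇r → □r.

Yes — defined by ◇r → □r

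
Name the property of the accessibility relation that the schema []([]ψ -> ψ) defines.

Suppose □(□ψ→ψ) is valid. Take Rxy and set V(ψ)={w : Ryw}. Then at y, □ψ holds; since □(□ψ→ψ) at x, □ψ→ψ at y, so ψ at y, i.e. Ryy.
The converse is a direct semantic check.
Frame condition: forall x forall y (Rxy -> Ryy).

shift-reflexivity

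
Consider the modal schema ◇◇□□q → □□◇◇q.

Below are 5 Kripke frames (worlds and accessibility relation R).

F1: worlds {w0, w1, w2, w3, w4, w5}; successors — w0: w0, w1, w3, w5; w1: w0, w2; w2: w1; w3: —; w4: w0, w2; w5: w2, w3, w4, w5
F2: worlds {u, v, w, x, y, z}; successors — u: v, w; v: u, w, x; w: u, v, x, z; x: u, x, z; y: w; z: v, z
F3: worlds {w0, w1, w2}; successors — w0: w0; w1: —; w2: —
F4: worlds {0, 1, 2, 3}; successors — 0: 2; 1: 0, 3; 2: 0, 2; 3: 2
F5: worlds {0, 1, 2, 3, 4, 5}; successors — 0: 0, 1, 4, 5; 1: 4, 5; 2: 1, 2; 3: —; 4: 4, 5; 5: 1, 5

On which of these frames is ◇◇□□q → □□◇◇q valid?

F2, F3, F4, F5

The schema corresponds to a generalized confluence (Geach) condition: ∀x ∀y ∀z ((xR²y ∧ xR²z) → ∃w (yR²w ∧ zR²w)).
F1: fails — w0R²w0, w0R²w3 but no w with w0R²w and w3R²w.
F2: holds.
F3: holds.
F4: holds.
F5: holds.
Valid on: F2, F3, F4, F5.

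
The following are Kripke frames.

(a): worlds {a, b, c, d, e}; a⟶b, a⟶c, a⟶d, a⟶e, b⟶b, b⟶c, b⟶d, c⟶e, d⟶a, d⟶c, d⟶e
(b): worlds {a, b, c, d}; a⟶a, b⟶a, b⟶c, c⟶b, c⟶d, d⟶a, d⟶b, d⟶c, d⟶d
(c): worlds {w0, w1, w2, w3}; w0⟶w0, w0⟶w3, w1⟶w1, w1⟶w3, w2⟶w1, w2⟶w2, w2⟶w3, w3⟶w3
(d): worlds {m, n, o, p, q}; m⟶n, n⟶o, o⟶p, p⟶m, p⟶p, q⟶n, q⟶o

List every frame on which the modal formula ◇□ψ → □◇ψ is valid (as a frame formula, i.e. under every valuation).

(c)

The schema corresponds to convergence: ∀x ∀y ∀z (Rxy ∧ Rxz → ∃w (Ryw ∧ Rzw)).
(a): fails — Rab and Rae but b and e have no common successor.
(b): fails — Rbc and Rba but c and a have no common successor.
(c): holds.
(d): fails — Rpm and Rpp but m and p have no common successor.
Valid on: (c).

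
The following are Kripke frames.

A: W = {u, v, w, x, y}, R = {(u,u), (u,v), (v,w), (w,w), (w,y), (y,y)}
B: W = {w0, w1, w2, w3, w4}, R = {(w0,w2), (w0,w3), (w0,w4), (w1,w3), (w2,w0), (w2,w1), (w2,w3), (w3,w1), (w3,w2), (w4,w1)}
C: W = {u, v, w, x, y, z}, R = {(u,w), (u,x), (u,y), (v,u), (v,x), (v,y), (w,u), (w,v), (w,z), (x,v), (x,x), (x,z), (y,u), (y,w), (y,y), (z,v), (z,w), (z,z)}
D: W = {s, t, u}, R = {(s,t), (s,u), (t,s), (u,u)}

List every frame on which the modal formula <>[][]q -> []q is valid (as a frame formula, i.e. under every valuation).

The schema corresponds to a generalized confluence (Geach) condition: forall x forall y forall z ((xRy & xRz) -> exists w (y R^2 w & z = w)).
A: fails — uRv, uRu but no t with vR²t and u=t.
B: fails — w0Rw3, w0Rw2 but no w with w3R²w and w2=w.
C: condition met.
D: fails — sRu, sRt but no w with uR²w and t=w.
Valid on: C.

C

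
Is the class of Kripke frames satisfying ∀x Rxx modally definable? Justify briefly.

The condition is reflexivity. A defining modal formula is □q → q.

Yes — defined by □q → q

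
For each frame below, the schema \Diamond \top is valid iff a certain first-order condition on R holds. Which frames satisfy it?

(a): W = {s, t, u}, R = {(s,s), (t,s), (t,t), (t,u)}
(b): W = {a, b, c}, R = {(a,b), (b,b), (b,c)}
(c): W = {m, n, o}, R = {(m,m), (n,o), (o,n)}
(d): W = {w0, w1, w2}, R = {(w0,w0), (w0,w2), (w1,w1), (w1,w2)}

(c)

The schema corresponds to seriality: \forall x \exists y Rxy.
(a): fails — world u has no successor.
(b): fails — world c has no successor.
(c): condition met.
(d): fails — world w2 has no successor.
Valid on: (c).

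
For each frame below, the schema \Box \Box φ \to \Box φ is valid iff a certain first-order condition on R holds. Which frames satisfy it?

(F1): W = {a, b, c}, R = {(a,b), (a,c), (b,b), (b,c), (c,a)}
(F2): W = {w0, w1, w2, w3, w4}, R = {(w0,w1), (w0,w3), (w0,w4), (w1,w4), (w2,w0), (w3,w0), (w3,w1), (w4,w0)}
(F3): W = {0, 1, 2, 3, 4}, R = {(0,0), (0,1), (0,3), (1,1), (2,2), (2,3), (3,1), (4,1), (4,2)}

This is the axiom for density; its first-order frame correspondent is \forall x \forall y (Rxy \to \exists z (Rxz \wedge Rzy)).
(F1): fails — Rca but no z with Rcz and Rza.
(F2): fails — Rw3w0 but no z with Rw3z and Rzw0.
(F3): satisfies the condition.
Valid on: (F3).

(F3)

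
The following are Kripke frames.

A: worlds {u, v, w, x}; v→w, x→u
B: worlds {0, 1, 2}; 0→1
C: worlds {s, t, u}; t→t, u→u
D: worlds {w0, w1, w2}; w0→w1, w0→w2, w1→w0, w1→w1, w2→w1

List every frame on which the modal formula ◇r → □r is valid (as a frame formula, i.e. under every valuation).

The schema corresponds to partial functionality: ∀x ∀y ∀z (Rxy ∧ Rxz → y = z).
A: condition met.
B: condition met.
C: condition met.
D: fails — w0 sees both w1 and w2.
Valid on: A, B, C.

A, B, C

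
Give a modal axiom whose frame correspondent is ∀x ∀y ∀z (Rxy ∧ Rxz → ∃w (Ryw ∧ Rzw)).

◇□s → □◇s

A defining formula is ◇□s → □◇s (the .2 axiom).
Suppose ◇□s→□◇s is valid. Take Rxy, Rxz and set V(s)={w : Ryw}. Then □s at y so ◇□s at x, so □◇s at x, so ◇s at z, giving w with Rzw and Ryw.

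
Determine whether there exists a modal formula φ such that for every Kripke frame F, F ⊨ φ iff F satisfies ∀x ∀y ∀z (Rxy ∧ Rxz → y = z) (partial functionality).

The condition is partial functionality. A defining modal formula is ◇p → □p.

Yes, by ◇p → □p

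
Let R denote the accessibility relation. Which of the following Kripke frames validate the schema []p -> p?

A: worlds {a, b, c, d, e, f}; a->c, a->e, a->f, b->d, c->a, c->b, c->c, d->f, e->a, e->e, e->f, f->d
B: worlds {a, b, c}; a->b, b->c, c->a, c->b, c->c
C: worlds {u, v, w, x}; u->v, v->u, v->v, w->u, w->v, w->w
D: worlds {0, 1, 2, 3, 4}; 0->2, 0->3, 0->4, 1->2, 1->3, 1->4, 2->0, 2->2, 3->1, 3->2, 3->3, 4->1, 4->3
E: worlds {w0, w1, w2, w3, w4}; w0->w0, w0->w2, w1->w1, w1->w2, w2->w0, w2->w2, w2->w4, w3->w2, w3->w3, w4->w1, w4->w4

E

This is the axiom for reflexivity; its first-order frame correspondent is forall x Rxx.
A: fails — world a does not see itself.
B: fails — world a does not see itself.
C: fails — world u does not see itself.
D: fails — world 0 does not see itself.
E: holds.
Valid on: E.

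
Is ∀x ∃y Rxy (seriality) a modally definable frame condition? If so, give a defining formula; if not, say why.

This is a Sahlqvist condition; the D axiom □r → ◇r defines it.
Suppose □r→◇r is valid. At any x set V(r)=W. Then □r at x, so ◇r at x, so x has a successor.

Yes — defined by □r → ◇r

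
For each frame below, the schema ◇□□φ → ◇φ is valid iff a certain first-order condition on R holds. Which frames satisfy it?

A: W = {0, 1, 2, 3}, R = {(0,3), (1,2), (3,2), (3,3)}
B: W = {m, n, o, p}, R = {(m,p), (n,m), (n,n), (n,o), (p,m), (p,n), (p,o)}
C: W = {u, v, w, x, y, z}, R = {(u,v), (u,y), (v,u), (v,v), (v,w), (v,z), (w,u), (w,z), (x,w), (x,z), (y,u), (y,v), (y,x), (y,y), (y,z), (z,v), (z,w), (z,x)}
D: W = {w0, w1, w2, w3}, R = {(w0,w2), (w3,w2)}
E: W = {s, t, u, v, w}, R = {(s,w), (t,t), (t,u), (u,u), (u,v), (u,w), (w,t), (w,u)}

Frame correspondent (Sahlqvist): ∀x ∀y (xRy → ∃w (yR²w ∧ xRw)) — i.e. a generalized confluence (Geach) condition.
A: fails — 1R2 but no w with 2R²w and 1Rw.
B: fails — nRo but no w with oR²w and nRw.
C: holds.
D: fails — w0Rw2 but no w with w2R²w and w0Rw.
E: fails — uRv but no w* with vR²w* and uRw*.
Valid on: C.

C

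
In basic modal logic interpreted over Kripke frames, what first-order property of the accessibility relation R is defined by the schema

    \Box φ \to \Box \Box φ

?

This is the 4 axiom.
It corresponds to transitivity: \forall x \forall y \forall z (Rxy \wedge Ryz \to Rxz).

transitivity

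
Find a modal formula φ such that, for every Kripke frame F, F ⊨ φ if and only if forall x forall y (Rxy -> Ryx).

p → □◇p

This is symmetry; the standard corresponding axiom is B: p → □◇p.
Suppose p→□◇p is valid. Take Rxy and set V(p)={x}. Then p at x, so □◇p at x, so ◇p at y, so some z with Ryz has p; z=x, i.e. Ryx.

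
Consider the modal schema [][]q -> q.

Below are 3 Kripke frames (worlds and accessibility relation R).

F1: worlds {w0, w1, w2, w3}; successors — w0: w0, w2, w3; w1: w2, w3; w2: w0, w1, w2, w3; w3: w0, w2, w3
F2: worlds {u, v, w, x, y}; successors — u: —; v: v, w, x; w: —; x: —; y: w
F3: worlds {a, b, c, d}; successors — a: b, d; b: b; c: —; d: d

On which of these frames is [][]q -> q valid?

F1

This is the axiom for a generalized confluence (Geach) condition; its first-order frame correspondent is forall x exists w (x R^2 w & x = w).
F1: condition met.
F2: fails — at u but no t with uR²t and u=t.
F3: fails — at a but no w with aR²w and a=w.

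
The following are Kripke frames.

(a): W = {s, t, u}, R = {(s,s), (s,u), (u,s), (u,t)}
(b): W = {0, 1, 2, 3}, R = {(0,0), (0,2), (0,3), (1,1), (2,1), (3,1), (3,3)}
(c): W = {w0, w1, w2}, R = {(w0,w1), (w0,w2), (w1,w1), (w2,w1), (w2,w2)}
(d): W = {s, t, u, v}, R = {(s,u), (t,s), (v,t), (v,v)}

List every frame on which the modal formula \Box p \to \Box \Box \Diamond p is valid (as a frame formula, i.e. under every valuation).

Frame correspondent (Sahlqvist): \forall x \forall z (x R^2 z \to \exists w (xRw \wedge zRw)) — i.e. a generalized confluence (Geach) condition.
(a): fails — sR²t but no w with sRw and tRw.
(b): fails — 0R²1 but no w with 0Rw and 1Rw.
(c): satisfies the condition.
(d): fails — tR²u but no w with tRw and uRw.

(c)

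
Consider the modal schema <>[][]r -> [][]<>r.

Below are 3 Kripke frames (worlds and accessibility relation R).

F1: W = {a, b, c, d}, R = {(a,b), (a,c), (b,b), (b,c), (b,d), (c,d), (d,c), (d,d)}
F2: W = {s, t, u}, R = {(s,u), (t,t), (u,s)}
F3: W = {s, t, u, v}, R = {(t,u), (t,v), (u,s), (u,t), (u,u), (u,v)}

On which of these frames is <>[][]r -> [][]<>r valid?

F1, F2

Frame correspondent (Sahlqvist): forall x forall y forall z ((xRy & x R^2 z) -> exists w (y R^2 w & zRw)) — i.e. a generalized confluence (Geach) condition.
F1: condition met.
F2: condition met.
F3: fails — tRu, tR²s but no w with uR²w and sRw.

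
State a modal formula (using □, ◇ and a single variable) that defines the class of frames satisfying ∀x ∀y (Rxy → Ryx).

This is symmetry; the standard corresponding axiom is B: s → □◇s.
Suppose s→□◇s is valid. Take Rxy and set V(s)={x}. Then s at x, so □◇s at x, so ◇s at y, so some z with Ryz has s; z=x, i.e. Ryx.

s → □◇s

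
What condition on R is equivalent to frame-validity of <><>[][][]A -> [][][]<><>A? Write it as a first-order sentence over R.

forall x forall y forall z ((x R^2 y & x R^3 z) -> exists w (y R^3 w & z R^2 w))

This is a Sahlqvist (Geach-type) schema ◇^2□^3A → □^3◇^2A.
Minimal-valuation argument: fix x; take any y with xR^2y and any z with xR^3z. Set V(A) to the set of worlds R-reachable from y in exactly 3 steps. Then □^3A holds at y, so the antecedent holds at x; validity forces ◇^2A at z, giving a w with zR^2w and yR^3w.
First-order correspondent: forall x forall y forall z ((x R^2 y & x R^3 z) -> exists w (y R^3 w & z R^2 w)).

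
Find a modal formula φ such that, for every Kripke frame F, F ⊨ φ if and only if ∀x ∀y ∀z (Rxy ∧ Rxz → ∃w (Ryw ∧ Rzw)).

A defining formula is ◇□q → □◇q (the .2 axiom).

◇□q → □◇q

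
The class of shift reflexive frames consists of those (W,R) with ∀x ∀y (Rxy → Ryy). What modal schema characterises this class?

□(□p → p)

A defining formula is □(□p → p) (the T□ axiom).
Suppose □(□p→p) is valid. Take Rxy and set V(p)={w : Ryw}. Then at y, □p holds; since □(□p→p) at x, □p→p at y, so p at y, i.e. Ryy.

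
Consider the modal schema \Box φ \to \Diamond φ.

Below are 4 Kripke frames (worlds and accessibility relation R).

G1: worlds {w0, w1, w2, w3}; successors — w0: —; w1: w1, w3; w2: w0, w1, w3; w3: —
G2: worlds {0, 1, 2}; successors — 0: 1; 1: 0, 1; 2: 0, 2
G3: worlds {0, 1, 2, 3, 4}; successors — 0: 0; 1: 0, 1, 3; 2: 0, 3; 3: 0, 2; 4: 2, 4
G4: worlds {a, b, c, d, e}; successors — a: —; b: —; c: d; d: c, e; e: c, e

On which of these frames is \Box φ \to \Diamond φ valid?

G2, G3

Frame correspondent (Sahlqvist): \forall x \exists y Rxy — i.e. seriality.
G1: fails — world w0 has no successor.
G2: ✓.
G3: ✓.
G4: fails — world a has no successor.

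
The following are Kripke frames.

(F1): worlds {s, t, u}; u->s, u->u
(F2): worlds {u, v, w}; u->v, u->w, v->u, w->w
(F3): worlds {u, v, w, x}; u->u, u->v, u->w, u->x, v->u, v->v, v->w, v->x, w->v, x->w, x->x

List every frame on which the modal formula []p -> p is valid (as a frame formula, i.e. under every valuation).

This is the axiom for reflexivity; its first-order frame correspondent is forall x Rxx.
(F1): fails — world s does not see itself.
(F2): fails — world u does not see itself.
(F3): fails — world w does not see itself.

none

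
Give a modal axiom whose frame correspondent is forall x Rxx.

This is reflexivity; the standard corresponding axiom is T: □p → p.

□p → p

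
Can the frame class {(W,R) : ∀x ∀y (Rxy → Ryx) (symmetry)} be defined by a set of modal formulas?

Yes, by r → □◇r

Yes: it is symmetry, defined by the B schema r → □◇r.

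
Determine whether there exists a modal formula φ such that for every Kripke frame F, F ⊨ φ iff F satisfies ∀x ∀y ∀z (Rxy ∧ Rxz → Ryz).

This is a Sahlqvist condition; the 5 axiom ◇p → □◇p defines it.

Yes, by ◇p → □◇p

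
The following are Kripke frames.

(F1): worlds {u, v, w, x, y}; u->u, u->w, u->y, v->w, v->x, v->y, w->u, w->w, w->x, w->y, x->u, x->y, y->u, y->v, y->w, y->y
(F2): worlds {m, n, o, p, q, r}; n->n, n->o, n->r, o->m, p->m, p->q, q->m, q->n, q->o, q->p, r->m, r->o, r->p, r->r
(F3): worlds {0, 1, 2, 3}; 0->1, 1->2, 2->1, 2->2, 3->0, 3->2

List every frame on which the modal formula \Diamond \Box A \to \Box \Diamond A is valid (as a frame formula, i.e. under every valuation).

(F1), (F3)

Frame correspondent (Sahlqvist): \forall x \forall y \forall z (Rxy \wedge Rxz \to \exists w (Ryw \wedge Rzw)) — i.e. convergence.
(F1): condition met.
(F2): fails — Rnn and Rno but n and o have no common successor.
(F3): condition met.
Valid on: (F1), (F3).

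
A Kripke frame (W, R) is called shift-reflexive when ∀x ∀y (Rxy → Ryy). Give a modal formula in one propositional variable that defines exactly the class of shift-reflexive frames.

□(□q → q)

The condition is shift-reflexivity. The T□ schema □(□q → q) defines it.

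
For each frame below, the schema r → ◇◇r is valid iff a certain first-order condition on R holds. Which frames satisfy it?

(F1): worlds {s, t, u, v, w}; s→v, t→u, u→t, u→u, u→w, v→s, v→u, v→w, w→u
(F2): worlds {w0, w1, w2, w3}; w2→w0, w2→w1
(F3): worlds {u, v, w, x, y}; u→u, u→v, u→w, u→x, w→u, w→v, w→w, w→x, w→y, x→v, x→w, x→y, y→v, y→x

(F1)

This is the axiom for a generalized confluence (Geach) condition; its first-order frame correspondent is ∀x ∃w (x = w ∧ xR²w).
(F1): ✓.
(F2): fails — at w0 but no w with w0=w and w0R²w.
(F3): fails — at v but no t with v=t and vR²t.
Valid on: (F1).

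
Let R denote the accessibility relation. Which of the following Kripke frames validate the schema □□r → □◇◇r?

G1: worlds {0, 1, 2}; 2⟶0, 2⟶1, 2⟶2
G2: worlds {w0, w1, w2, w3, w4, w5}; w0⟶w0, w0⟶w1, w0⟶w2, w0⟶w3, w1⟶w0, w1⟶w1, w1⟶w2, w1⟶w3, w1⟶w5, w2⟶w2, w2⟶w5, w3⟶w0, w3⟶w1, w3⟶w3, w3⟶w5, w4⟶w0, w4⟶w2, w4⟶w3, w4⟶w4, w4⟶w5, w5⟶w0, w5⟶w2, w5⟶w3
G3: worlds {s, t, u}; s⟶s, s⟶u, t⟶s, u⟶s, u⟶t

This is the axiom for a generalized confluence (Geach) condition; its first-order frame correspondent is ∀x ∀z (xRz → ∃w (xR²w ∧ zR²w)).
G1: fails — 2R0 but no w with 2R²w and 0R²w.
G2: holds.
G3: holds.
Valid on: G2, G3.

G2, G3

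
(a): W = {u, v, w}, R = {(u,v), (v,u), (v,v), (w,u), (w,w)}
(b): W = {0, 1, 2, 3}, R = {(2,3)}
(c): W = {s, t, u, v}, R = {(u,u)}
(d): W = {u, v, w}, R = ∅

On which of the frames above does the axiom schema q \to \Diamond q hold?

This is the axiom for reflexivity; its first-order frame correspondent is \forall x Rxx.
(a): fails — world u does not see itself.
(b): fails — world 0 does not see itself.
(c): fails — world s does not see itself.
(d): fails — world u does not see itself.

none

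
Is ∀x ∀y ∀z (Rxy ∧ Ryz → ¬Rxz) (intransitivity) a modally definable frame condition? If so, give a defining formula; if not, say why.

Modal frame validity is preserved under surjective bounded morphisms.
The 7-cycle (worlds 0,1,2,3,4,5,6 with 0→1→2→3→4→5→6→0) is intransitive. Mapping every world to a single reflexive point • is a surjective bounded morphism; the reflexive point is not intransitive (R••∧R•• but R••).
Hence intransitivity is not modally definable.

Not definable by any modal formula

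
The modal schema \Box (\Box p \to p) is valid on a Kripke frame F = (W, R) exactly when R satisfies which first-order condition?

Suppose □(□p→p) is valid. Take Rxy and set V(p)={w : Ryw}. Then at y, □p holds; since □(□p→p) at x, □p→p at y, so p at y, i.e. Ryy.
The converse is a direct semantic check.
Frame condition: \forall x \forall y (Rxy \to Ryy).

shift-reflexivity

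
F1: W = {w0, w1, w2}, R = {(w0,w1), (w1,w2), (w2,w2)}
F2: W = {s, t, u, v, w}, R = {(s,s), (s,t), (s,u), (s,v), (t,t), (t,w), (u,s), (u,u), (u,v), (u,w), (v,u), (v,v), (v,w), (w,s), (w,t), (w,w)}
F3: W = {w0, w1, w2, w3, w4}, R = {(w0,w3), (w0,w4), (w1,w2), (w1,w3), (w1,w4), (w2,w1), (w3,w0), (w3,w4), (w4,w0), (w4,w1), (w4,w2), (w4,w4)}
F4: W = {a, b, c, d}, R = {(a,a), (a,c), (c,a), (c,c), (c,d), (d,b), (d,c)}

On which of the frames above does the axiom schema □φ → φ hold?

F2

The schema corresponds to reflexivity: ∀x Rxx.
F1: fails — world w0 does not see itself.
F2: ✓.
F3: fails — world w0 does not see itself.
F4: fails — world b does not see itself.
Valid on: F2.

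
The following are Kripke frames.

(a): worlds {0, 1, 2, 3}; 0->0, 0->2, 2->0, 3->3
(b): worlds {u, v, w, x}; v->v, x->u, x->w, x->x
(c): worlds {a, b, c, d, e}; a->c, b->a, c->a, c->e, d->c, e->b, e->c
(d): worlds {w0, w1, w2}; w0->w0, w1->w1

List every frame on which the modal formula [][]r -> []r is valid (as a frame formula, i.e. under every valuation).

(a), (b), (d)

The schema corresponds to density: forall x forall y (Rxy -> exists z (Rxz & Rzy)).
(a): satisfies the condition.
(b): satisfies the condition.
(c): fails — Reb but no z with Rez and Rzb.
(d): satisfies the condition.
Valid on: (a), (b), (d).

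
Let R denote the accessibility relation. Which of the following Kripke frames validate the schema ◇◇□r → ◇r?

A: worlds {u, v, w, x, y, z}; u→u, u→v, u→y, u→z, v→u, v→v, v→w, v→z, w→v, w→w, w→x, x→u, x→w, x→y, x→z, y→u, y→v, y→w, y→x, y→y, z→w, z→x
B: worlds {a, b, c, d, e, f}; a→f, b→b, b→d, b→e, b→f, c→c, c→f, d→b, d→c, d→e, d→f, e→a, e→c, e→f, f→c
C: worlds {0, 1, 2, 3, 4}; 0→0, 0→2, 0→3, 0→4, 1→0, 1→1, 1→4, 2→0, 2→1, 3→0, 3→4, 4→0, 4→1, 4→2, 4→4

This is the axiom for a generalized confluence (Geach) condition; its first-order frame correspondent is ∀x ∀y (xR²y → ∃w (yRw ∧ xRw)).
A: fails — uR²z but no t with zRt and uRt.
B: fails — bR²f but no w with fRw and bRw.
C: satisfies the condition.
Valid on: C.

C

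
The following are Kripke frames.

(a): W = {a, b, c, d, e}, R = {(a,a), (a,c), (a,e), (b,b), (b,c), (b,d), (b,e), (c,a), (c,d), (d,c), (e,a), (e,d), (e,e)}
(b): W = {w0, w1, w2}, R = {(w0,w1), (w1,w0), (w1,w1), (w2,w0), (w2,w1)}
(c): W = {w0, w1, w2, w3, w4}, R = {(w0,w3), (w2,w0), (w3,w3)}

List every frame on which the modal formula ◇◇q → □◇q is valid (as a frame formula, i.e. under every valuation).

The schema corresponds to a generalized confluence (Geach) condition: ∀x ∀y ∀z ((xR²y ∧ xRz) → ∃w (y = w ∧ zRw)).
(a): fails — aR²c, aRc but no w with c=w and cRw.
(b): fails — w1R²w0, w1Rw0 but no w with w0=w and w0Rw.
(c): condition met.
Valid on: (c).

(c)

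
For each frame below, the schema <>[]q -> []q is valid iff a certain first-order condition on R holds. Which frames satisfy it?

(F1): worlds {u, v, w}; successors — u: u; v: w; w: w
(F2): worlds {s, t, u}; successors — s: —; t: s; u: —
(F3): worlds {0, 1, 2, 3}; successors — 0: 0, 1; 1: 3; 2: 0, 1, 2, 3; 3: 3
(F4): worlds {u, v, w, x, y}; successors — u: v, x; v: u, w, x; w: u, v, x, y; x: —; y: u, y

This is the axiom for the Euclidean property; its first-order frame correspondent is forall x forall y forall z (Rxy & Rxz -> Ryz).
(F1): holds.
(F2): fails — Rts and Rts but not Rss.
(F3): fails — R01 and R00 but not R10.
(F4): fails — Ruv and Ruv but not Rvv.

(F1)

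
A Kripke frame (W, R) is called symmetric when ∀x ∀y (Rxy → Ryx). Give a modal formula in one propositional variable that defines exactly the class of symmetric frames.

ψ → □◇ψ

A defining formula is ψ → □◇ψ (the B axiom).
Suppose ψ→□◇ψ is valid. Take Rxy and set V(ψ)={x}. Then ψ at x, so □◇ψ at x, so ◇ψ at y, so some z with Ryz has ψ; z=x, i.e. Ryx.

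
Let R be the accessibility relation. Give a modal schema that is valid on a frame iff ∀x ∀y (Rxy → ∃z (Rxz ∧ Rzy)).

□□p → □p

A defining formula is □□p → □p (the C4 axiom).
Suppose □□p→□p is valid. Take Rxy and set V(p)={w : xR²w}. Then □□p at x, so □p at x, so p at y, i.e. ∃z(Rxz∧Rzy).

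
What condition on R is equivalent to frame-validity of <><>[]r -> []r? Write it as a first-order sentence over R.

This is a Sahlqvist (Geach-type) schema ◇^2□^1r → □^1◇^0r.
Minimal-valuation argument: fix x; take any y with xR^2y and any z with xR^1z. Set V(r) to the set of worlds R-reachable from y in exactly 1 step. Then □^1r holds at y, so the antecedent holds at x; validity forces ◇^0r at z, giving a w with zR^0w and yR^1w.
First-order correspondent: forall x forall y forall z ((x R^2 y & xRz) -> exists w (yRw & z = w)).

forall x forall y forall z ((x R^2 y & xRz) -> exists w (yRw & z = w))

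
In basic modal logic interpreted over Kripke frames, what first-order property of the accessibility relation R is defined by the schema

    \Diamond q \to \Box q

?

Suppose ◇q→□q is valid. Take Rxy, Rxz and set V(q)={y}. Then ◇q at x, so □q at x, so q at z, i.e. z=y.
Conversely, any frame satisfying \forall x \forall y \forall z (Rxy \wedge Rxz \to y = z) validates the schema.
Frame condition: \forall x \forall y \forall z (Rxy \wedge Rxz \to y = z).

partial functionality: \forall x \forall y \forall z (Rxy \wedge Rxz \to y = z)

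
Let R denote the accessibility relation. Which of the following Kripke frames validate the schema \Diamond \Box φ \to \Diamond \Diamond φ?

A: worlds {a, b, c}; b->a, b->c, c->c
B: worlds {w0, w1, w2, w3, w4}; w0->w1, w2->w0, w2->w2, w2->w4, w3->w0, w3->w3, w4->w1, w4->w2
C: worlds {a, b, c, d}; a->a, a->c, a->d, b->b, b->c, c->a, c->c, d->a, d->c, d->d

C

This is the axiom for a generalized confluence (Geach) condition; its first-order frame correspondent is \forall x \forall y (xRy \to \exists w (yRw \wedge x R^2 w)).
A: fails — bRa but no w with aRw and bR²w.
B: fails — w0Rw1 but no w with w1Rw and w0R²w.
C: condition met.
Valid on: C.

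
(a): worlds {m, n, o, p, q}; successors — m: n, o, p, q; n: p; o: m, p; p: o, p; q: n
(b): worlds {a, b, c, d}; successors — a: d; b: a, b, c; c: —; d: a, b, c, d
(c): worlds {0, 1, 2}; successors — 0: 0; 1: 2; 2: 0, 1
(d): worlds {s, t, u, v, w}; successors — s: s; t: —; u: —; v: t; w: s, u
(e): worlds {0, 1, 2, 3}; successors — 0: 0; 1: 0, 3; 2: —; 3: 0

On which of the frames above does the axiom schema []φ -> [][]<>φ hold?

(d), (e)

The schema corresponds to a generalized confluence (Geach) condition: forall x forall z (x R^2 z -> exists w (xRw & zRw)).
(a): fails — oR²q but no w with oRw and qRw.
(b): fails — aR²b but no w with aRw and bRw.
(c): fails — 1R²0 but no w with 1Rw and 0Rw.
(d): condition met.
(e): condition met.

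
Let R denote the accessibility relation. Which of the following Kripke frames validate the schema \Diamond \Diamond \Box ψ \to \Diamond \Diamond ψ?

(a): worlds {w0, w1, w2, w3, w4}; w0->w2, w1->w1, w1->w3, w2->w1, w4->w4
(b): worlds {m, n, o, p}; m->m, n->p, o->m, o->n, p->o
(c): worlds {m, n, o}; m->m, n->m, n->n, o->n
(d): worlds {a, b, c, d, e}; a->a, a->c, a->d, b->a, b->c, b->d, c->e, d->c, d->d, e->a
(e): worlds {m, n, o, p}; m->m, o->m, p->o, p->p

This is the axiom for a generalized confluence (Geach) condition; its first-order frame correspondent is \forall x \forall y (x R^2 y \to \exists w (yRw \wedge x R^2 w)).
(a): fails — w1R²w3 but no w with w3Rw and w1R²w.
(b): fails — nR²o but no w with oRw and nR²w.
(c): satisfies the condition.
(d): fails — dR²e but no w with eRw and dR²w.
(e): satisfies the condition.

(c), (e)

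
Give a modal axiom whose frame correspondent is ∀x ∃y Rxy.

□s → ◇s

The condition is seriality. The D schema □s → ◇s defines it.
Suppose □s→◇s is valid. At any x set V(s)=W. Then □s at x, so ◇s at x, so x has a successor.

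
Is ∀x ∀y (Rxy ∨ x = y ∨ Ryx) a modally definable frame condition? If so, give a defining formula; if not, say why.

Modal frame validity is preserved under disjoint unions.
Take 4 disjoint single-world reflexive frames: each is trivially connected, but their disjoint union has 4 worlds with no edge between distinct components, so it is not connected.
Hence connectedness of R is not modally definable.

No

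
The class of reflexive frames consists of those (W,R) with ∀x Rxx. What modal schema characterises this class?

A defining formula is □q → q (the T axiom).
Suppose □q→q is valid. At any x set V(q)={w : Rxw}. Then □q holds at x, so q holds at x, i.e. Rxx.

□q → q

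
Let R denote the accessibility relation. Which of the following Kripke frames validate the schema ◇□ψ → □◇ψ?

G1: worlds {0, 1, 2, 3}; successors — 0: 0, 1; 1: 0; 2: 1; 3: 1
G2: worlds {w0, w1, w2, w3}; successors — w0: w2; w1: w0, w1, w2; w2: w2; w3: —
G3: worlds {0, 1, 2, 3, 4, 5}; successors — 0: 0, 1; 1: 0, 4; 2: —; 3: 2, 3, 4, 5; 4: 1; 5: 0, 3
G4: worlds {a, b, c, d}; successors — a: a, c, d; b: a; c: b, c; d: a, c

The schema corresponds to convergence: ∀x ∀y ∀z (Rxy ∧ Rxz → ∃w (Ryw ∧ Rzw)).
G1: satisfies the condition.
G2: satisfies the condition.
G3: fails — R34 and R32 but 4 and 2 have no common successor.
G4: fails — Rcc and Rcb but c and b have no common successor.
Valid on: G1, G2.

G1, G2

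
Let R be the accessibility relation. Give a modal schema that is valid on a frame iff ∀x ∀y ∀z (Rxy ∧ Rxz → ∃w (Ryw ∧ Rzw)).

A defining formula is ◇□ψ → □◇ψ (the .2 axiom).

◇□ψ → □◇ψ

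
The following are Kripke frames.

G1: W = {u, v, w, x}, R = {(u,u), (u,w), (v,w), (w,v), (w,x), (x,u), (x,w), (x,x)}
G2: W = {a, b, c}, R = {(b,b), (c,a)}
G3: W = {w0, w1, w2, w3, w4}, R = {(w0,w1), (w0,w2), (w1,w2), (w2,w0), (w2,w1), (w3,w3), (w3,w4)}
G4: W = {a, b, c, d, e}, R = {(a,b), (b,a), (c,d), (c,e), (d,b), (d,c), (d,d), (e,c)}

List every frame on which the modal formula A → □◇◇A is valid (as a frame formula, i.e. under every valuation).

none

Frame correspondent (Sahlqvist): ∀x ∀z (xRz → ∃w (x = w ∧ zR²w)) — i.e. a generalized confluence (Geach) condition.
G1: fails — vRw but no t with v=t and wR²t.
G2: fails — cRa but no w with c=w and aR²w.
G3: fails — w0Rw2 but no w with w0=w and w2R²w.
G4: fails — aRb but no w with a=w and bR²w.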